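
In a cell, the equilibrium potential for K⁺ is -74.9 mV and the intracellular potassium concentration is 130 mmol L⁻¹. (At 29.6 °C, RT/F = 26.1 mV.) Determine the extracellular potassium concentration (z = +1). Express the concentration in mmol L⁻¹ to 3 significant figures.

Nernst: E = (26.1/1) · ln([out]/[in]), so ln([out]/[in]) = -74.9 × 1 / 26.1 = -2.8697.
[out]/[in] = e^(-2.8697) = 0.05671.
[out] = 0.05671 × 130 = 7.373 mmol L⁻¹.

7.37 mmol L⁻¹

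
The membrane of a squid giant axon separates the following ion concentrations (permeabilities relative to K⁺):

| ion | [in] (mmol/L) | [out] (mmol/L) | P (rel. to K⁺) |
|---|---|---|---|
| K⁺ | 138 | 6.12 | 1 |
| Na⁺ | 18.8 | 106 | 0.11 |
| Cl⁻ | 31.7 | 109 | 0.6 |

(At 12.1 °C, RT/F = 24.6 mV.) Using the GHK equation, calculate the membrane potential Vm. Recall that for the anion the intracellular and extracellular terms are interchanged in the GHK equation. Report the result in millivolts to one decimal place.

-42.3 mV

Vm = 24.6 · ln[(Σ P·[cation]ₒ + Σ P·[anion]ᵢ) / (Σ P·[cation]ᵢ + Σ P·[anion]ₒ)]
Numerator = 1×6.12 + 0.11×106 + 0.6×31.7 = 36.8
Denominator = 1×138 + 0.11×18.8 + 0.6×109 = 205.5
Vm = 24.6 · ln(0.1791) = 24.6 × (-1.7198) = -42.31 mV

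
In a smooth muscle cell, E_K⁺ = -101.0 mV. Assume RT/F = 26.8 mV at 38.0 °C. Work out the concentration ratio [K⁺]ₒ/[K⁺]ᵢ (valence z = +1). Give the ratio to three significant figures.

ln([out]/[in]) = E·z/(26.8) = -101.0 × 1 / 26.8 = -3.7687
[out]/[in] = e^(-3.7687) = 0.02308

0.0231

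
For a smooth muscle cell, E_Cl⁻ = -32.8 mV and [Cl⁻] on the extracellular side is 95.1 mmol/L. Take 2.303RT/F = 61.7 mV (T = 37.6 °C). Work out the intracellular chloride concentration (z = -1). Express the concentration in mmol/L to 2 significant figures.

28 mmol/L

Nernst: E = (61.7/-1) · log₁₀([out]/[in]), so log₁₀([out]/[in]) = -32.8 × -1 / 61.7 = 0.5316.
[out]/[in] = 10^(0.5316) = 3.401.
[in] = 95.1 / 3.401 = 27.96 mmol/L.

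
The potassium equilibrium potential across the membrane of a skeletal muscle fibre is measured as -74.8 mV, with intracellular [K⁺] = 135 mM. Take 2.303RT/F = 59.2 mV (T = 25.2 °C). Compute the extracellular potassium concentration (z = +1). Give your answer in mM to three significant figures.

Nernst: E = (59.2/1) · log₁₀([out]/[in]), so log₁₀([out]/[in]) = -74.8 × 1 / 59.2 = -1.2635.
[out]/[in] = 10^(-1.2635) = 0.05451.
[out] = 0.05451 × 135 = 7.359 mM.

7.36 mM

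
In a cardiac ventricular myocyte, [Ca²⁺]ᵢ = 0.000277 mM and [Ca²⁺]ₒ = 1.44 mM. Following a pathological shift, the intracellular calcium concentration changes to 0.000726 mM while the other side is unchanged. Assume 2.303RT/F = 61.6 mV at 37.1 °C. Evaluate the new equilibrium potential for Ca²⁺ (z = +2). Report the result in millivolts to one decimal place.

101.6 mV

After the shift: [Ca²⁺]_out = 1.44, [Ca²⁺]_in = 0.000726 mM.
E_new = (61.6/2)·log₁₀(1.44/0.000726) = 30.80 · (3.2974) = 101.56 mV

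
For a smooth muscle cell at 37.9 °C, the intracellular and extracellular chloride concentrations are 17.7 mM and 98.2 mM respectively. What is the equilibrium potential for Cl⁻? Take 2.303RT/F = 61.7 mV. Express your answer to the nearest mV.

E = (61.7/z) · log₁₀([Cl⁻]_out/[Cl⁻]_in) with z = -1.
For an anion, dividing by z = -1 reverses the sign.
= (61.7/-1) · log₁₀(98.2/17.7) = -61.70 · log₁₀(5.548)
= -61.70 · (0.7441) = -45.91 mV

-46 mV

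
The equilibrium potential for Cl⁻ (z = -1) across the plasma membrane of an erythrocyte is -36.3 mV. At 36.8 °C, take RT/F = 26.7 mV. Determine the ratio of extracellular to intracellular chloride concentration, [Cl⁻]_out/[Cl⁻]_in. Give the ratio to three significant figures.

3.89

ln([out]/[in]) = E·z/(26.7) = -36.3 × -1 / 26.7 = 1.3596
[out]/[in] = e^(1.3596) = 3.894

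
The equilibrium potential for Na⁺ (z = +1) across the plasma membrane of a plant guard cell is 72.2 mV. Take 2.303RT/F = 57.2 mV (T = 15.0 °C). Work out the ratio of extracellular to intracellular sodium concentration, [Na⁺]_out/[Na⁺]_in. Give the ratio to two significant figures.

log₁₀([out]/[in]) = E·z/(57.2) = 72.2 × 1 / 57.2 = 1.2622
[out]/[in] = 10^(1.2622) = 18.29

18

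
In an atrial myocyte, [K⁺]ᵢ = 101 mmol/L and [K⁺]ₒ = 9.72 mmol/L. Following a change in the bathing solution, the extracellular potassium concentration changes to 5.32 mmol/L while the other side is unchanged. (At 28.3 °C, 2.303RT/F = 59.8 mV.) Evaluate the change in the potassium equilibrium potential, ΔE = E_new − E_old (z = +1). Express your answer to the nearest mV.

E_old = (59.8/1)·log₁₀(9.72/101) = -60.80 mV
E_new = (59.8/1)·log₁₀(5.32/101) = -76.45 mV
ΔE = -76.45 − (-60.80) = -15.65 mV

-16 mV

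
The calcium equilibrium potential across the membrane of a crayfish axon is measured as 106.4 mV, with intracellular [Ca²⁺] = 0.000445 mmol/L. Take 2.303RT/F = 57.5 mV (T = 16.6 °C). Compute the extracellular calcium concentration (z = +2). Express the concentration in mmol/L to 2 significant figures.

2.2 mmol/L

Nernst: E = (57.5/2) · log₁₀([out]/[in]), so log₁₀([out]/[in]) = 106.4 × 2 / 57.5 = 3.7009.
[out]/[in] = 10^(3.7009) = 5022.
[out] = 5022 × 0.000445 = 2.235 mmol/L.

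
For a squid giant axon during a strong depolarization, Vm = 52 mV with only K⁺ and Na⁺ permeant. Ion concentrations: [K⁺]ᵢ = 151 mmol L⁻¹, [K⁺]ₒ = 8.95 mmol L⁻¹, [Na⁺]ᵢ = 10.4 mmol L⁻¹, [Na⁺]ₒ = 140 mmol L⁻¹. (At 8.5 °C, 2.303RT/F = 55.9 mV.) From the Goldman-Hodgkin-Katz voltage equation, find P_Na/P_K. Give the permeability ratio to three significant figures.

24.8

Let α = P_Na/P_K. GHK: Vm = 55.9·log₁₀[(Kₒ + α·Naₒ)/(Kᵢ + α·Naᵢ)].
10^(Vm/55.9) = 10^(52.0/55.9) = 8.5159
So 8.5159·(Kᵢ + α·Naᵢ) = Kₒ + α·Naₒ → α = (8.5159·151.0 − 8.95) / (140.0 − 8.5159·10.4)
α = (1286 − 8.95) / (140.0 − 88.57) = 1277/51.43 = 24.83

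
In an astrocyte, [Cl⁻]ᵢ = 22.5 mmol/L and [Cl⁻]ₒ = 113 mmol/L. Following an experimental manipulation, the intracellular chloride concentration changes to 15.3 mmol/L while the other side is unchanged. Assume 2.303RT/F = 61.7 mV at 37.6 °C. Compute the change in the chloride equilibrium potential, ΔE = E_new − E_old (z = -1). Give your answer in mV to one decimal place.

E_old = (61.7/-1)·log₁₀(113/22.5) = -43.25 mV
E_new = (61.7/-1)·log₁₀(113/15.3) = -53.58 mV
ΔE = -53.58 − (-43.25) = -10.33 mV

-10.3 mV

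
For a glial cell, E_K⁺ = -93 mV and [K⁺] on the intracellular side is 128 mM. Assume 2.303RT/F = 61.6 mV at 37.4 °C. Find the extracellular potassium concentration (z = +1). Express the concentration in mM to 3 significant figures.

3.96 mM

Nernst: E = (61.6/1) · log₁₀([out]/[in]), so log₁₀([out]/[in]) = -93.0 × 1 / 61.6 = -1.5097.
[out]/[in] = 10^(-1.5097) = 0.03092.
[out] = 0.03092 × 128 = 3.958 mM.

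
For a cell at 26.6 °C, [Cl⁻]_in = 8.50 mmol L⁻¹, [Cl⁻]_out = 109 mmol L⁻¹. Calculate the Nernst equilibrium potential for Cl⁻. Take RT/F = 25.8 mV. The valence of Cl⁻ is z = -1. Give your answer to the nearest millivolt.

E = (25.8/z) · ln([Cl⁻]_out/[Cl⁻]_in) with z = -1.
For an anion, dividing by z = -1 reverses the sign.
= (25.8/-1) · ln(109/8.50) = -25.80 · ln(12.82)
= -25.80 · (2.5513) = -65.82 mV

-66 mV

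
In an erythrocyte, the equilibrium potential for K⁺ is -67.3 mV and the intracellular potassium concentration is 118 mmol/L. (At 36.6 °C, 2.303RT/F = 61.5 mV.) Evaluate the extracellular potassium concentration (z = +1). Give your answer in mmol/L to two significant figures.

Nernst: E = (61.5/1) · log₁₀([out]/[in]), so log₁₀([out]/[in]) = -67.3 × 1 / 61.5 = -1.0943.
[out]/[in] = 10^(-1.0943) = 0.08048.
[out] = 0.08048 × 118 = 9.497 mmol/L.

9.5 mmol/L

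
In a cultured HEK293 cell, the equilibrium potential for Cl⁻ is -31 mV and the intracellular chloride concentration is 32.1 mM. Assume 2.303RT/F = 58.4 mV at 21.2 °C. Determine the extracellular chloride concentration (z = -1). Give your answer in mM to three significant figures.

Nernst: E = (58.4/-1) · log₁₀([out]/[in]), so log₁₀([out]/[in]) = -31.0 × -1 / 58.4 = 0.5308.
[out]/[in] = 10^(0.5308) = 3.395.
[out] = 3.395 × 32.1 = 109 mM.

109 mM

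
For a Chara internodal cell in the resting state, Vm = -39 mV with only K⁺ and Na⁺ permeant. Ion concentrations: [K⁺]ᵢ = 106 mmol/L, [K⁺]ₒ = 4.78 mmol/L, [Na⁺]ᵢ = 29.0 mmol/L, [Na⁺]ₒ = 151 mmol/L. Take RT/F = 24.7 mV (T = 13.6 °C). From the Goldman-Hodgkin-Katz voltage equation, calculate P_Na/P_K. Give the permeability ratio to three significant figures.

0.118

Let α = P_Na/P_K. GHK: Vm = 24.7·ln[(Kₒ + α·Naₒ)/(Kᵢ + α·Naᵢ)].
e^(Vm/24.7) = e^(-39.0/24.7) = 0.20619
So 0.20619·(Kᵢ + α·Naᵢ) = Kₒ + α·Naₒ → α = (0.20619·106.0 − 4.78) / (151.0 − 0.20619·29.0)
α = (21.86 − 4.78) / (151.0 − 5.98) = 17.08/145 = 0.1178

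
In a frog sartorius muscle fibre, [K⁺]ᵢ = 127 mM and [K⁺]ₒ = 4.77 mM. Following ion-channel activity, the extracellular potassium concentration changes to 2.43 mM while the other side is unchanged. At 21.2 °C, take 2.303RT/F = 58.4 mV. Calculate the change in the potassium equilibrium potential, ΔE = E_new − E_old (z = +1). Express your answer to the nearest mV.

E_old = (58.4/1)·log₁₀(4.77/127) = -83.24 mV
E_new = (58.4/1)·log₁₀(2.43/127) = -100.34 mV
ΔE = -100.34 − (-83.24) = -17.11 mV

-17 mV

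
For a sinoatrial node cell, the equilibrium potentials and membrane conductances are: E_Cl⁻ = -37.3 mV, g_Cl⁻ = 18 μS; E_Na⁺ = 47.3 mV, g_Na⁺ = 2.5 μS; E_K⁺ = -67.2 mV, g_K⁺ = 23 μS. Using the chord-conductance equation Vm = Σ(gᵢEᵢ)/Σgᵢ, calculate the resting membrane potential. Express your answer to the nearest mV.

-48 mV

Σ gᵢEᵢ = 18·(-37.3) + 2.5·(47.3) + 23·(-67.2) = -2098.75
Σ gᵢ = 18 + 2.5 + 23 = 43.5
Vm = -2098.75 / 43.5 = -48.25 mV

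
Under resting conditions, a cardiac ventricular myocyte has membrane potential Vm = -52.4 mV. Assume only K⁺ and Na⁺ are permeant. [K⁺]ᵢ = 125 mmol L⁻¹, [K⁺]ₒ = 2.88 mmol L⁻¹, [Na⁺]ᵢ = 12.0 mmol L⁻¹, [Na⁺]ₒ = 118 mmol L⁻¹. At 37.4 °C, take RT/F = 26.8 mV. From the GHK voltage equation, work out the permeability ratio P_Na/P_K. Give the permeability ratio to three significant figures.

0.127

Let α = P_Na/P_K. GHK: Vm = 26.8·ln[(Kₒ + α·Naₒ)/(Kᵢ + α·Naᵢ)].
e^(Vm/26.8) = e^(-52.4/26.8) = 0.14153
So 0.14153·(Kᵢ + α·Naᵢ) = Kₒ + α·Naₒ → α = (0.14153·125.0 − 2.88) / (118.0 − 0.14153·12.0)
α = (17.69 − 2.88) / (118.0 − 1.698) = 14.81/116.3 = 0.1274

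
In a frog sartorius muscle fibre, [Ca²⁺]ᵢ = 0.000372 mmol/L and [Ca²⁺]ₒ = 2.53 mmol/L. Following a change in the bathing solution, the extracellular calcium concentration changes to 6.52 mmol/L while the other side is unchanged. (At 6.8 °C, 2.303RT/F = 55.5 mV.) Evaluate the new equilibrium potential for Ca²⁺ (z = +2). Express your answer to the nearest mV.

118 mV

After the shift: [Ca²⁺]_out = 6.52, [Ca²⁺]_in = 0.000372 mmol/L.
E_new = (55.5/2)·log₁₀(6.52/0.000372) = 27.75 · (4.2437) = 117.76 mV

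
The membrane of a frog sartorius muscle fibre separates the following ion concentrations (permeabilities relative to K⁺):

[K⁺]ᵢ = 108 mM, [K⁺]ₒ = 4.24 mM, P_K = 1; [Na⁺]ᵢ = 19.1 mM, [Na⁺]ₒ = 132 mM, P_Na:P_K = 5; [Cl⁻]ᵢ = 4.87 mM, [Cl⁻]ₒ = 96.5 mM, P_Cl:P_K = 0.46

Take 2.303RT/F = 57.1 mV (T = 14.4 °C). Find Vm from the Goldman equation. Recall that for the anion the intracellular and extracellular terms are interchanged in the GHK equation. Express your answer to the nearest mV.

Vm = 57.1 · log₁₀[(Σ P·[cation]ₒ + Σ P·[anion]ᵢ) / (Σ P·[cation]ᵢ + Σ P·[anion]ₒ)]
Numerator = 1×4.24 + 5×132 + 0.46×4.87 = 666.5
Denominator = 1×108 + 5×19.1 + 0.46×96.5 = 247.9
Vm = 57.1 · log₁₀(2.6886) = 57.1 × (0.4295) = 24.53 mV

25 mV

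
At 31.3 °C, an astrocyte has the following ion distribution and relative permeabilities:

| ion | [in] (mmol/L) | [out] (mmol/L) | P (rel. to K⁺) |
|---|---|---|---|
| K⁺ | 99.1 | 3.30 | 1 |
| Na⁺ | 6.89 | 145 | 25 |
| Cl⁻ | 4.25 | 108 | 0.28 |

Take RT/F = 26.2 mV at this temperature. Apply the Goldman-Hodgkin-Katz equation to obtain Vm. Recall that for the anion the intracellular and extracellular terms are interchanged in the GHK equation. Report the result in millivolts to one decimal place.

65.2 mV

Vm = 26.2 · ln[(Σ P·[cation]ₒ + Σ P·[anion]ᵢ) / (Σ P·[cation]ᵢ + Σ P·[anion]ₒ)]
Numerator = 1×3.30 + 25×145 + 0.28×4.25 = 3629
Denominator = 1×99.1 + 25×6.89 + 0.28×108 = 301.6
Vm = 26.2 · ln(12.035) = 26.2 × (2.4878) = 65.18 mV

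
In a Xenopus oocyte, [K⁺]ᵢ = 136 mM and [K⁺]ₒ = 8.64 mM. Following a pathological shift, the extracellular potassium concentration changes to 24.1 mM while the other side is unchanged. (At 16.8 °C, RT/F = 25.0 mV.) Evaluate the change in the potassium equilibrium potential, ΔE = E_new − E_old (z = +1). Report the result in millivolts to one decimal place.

25.6 mV

E_old = (25.0/1)·ln(8.64/136) = -68.91 mV
E_new = (25.0/1)·ln(24.1/136) = -43.26 mV
ΔE = -43.26 − (-68.91) = 25.65 mV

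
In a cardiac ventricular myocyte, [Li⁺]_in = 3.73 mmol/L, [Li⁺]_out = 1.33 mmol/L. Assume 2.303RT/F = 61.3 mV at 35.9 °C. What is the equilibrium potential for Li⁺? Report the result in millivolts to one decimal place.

-27.5 mV

E = (61.3/z) · log₁₀([Li⁺]_out/[Li⁺]_in) with z = +1.
= (61.3/1) · log₁₀(1.33/3.73) = 61.30 · log₁₀(0.3566)
= 61.30 · (-0.4479) = -27.45 mV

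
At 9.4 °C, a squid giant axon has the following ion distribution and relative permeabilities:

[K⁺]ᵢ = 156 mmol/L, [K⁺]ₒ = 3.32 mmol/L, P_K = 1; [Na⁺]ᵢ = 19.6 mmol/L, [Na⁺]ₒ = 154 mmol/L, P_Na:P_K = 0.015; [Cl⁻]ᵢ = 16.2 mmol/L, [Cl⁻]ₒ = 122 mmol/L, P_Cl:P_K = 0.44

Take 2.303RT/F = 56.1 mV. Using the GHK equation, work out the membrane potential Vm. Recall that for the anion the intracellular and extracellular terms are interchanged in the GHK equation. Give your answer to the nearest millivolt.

-68 mV

Vm = 56.1 · log₁₀[(Σ P·[cation]ₒ + Σ P·[anion]ᵢ) / (Σ P·[cation]ᵢ + Σ P·[anion]ₒ)]
Numerator = 1×3.32 + 0.015×154 + 0.44×16.2 = 12.76
Denominator = 1×156 + 0.015×19.6 + 0.44×122 = 210
Vm = 56.1 · log₁₀(0.06076) = 56.1 × (-1.2164) = -68.24 mV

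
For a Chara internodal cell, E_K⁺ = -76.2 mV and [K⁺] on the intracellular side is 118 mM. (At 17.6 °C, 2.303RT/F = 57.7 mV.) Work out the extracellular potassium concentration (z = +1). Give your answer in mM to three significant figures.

5.64 mM

Nernst: E = (57.7/1) · log₁₀([out]/[in]), so log₁₀([out]/[in]) = -76.2 × 1 / 57.7 = -1.3206.
[out]/[in] = 10^(-1.3206) = 0.04779.
[out] = 0.04779 × 118 = 5.64 mM.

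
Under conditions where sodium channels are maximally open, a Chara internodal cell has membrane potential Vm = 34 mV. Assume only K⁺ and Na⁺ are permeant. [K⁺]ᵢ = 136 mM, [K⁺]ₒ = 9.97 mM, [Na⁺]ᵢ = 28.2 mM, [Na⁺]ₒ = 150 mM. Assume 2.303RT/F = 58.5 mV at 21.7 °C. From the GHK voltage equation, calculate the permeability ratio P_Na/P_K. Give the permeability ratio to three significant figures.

Let α = P_Na/P_K. GHK: Vm = 58.5·log₁₀[(Kₒ + α·Naₒ)/(Kᵢ + α·Naᵢ)].
10^(Vm/58.5) = 10^(34.0/58.5) = 3.8124
So 3.8124·(Kᵢ + α·Naᵢ) = Kₒ + α·Naₒ → α = (3.8124·136.0 − 9.97) / (150.0 − 3.8124·28.2)
α = (518.5 − 9.97) / (150.0 − 107.5) = 508.5/42.49 = 11.97

12.0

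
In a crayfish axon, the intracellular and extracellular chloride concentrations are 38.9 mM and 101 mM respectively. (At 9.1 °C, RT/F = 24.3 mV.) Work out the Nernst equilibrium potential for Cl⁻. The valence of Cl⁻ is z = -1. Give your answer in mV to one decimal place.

-23.2 mV

E = (24.3/z) · ln([Cl⁻]_out/[Cl⁻]_in) with z = -1.
For an anion, dividing by z = -1 reverses the sign.
= (24.3/-1) · ln(101/38.9) = -24.30 · ln(2.596)
= -24.30 · (0.9541) = -23.19 mV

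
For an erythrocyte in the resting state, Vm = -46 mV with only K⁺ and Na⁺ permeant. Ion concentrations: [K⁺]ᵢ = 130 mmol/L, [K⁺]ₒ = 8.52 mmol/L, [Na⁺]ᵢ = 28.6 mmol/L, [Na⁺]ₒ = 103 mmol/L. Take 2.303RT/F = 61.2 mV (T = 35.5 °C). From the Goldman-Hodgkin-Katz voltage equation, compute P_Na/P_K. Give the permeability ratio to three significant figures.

0.148

Let α = P_Na/P_K. GHK: Vm = 61.2·log₁₀[(Kₒ + α·Naₒ)/(Kᵢ + α·Naᵢ)].
10^(Vm/61.2) = 10^(-46.0/61.2) = 0.17716
So 0.17716·(Kᵢ + α·Naᵢ) = Kₒ + α·Naₒ → α = (0.17716·130.0 − 8.52) / (103.0 − 0.17716·28.6)
α = (23.03 − 8.52) / (103.0 − 5.067) = 14.51/97.93 = 0.1482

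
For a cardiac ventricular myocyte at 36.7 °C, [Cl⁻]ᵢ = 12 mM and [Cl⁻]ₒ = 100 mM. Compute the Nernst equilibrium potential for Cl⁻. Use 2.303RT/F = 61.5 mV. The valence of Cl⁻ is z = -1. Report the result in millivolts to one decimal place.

-56.6 mV

E = (61.5/z) · log₁₀([Cl⁻]_out/[Cl⁻]_in) with z = -1.
For an anion, dividing by z = -1 reverses the sign.
= (61.5/-1) · log₁₀(100/12) = -61.50 · log₁₀(8.333)
= -61.50 · (0.9208) = -56.63 mV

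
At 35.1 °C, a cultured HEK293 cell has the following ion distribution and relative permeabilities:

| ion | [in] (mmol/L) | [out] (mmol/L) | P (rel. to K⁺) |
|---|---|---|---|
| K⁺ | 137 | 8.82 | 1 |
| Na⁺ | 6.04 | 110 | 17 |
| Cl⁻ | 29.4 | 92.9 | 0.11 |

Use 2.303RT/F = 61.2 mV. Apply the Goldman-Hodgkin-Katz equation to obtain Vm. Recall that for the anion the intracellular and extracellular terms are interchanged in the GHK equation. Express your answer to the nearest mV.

54 mV

Vm = 61.2 · log₁₀[(Σ P·[cation]ₒ + Σ P·[anion]ᵢ) / (Σ P·[cation]ᵢ + Σ P·[anion]ₒ)]
Numerator = 1×8.82 + 17×110 + 0.11×29.4 = 1882
Denominator = 1×137 + 17×6.04 + 0.11×92.9 = 249.9
Vm = 61.2 · log₁₀(7.5313) = 61.2 × (0.8769) = 53.66 mV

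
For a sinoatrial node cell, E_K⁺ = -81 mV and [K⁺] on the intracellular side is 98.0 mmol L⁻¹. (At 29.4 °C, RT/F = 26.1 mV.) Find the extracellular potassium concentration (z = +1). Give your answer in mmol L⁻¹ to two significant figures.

Nernst: E = (26.1/1) · ln([out]/[in]), so ln([out]/[in]) = -81.0 × 1 / 26.1 = -3.1034.
[out]/[in] = e^(-3.1034) = 0.04489.
[out] = 0.04489 × 98.0 = 4.4 mmol L⁻¹.

4.4 mmol L⁻¹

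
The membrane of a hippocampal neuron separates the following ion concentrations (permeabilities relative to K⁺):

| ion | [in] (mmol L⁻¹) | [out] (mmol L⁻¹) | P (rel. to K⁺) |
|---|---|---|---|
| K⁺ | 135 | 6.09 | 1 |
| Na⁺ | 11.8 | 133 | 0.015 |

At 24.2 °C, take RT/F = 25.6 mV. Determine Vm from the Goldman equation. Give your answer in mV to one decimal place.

Vm = 25.6 · ln[(Σ P·[cation]ₒ + Σ P·[anion]ᵢ) / (Σ P·[cation]ᵢ + Σ P·[anion]ₒ)]
Numerator = 1×6.09 + 0.015×133 = 8.085
Denominator = 1×135 + 0.015×11.8 = 135.2
Vm = 25.6 · ln(0.05981) = 25.6 × (-2.8166) = -72.10 mV

-72.1 mV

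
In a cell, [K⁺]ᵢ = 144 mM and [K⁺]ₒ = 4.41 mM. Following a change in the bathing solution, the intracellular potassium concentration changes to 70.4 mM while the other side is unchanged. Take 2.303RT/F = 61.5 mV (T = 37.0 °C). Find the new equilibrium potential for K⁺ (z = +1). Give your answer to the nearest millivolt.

-74 mV

After the shift: [K⁺]_out = 4.41, [K⁺]_in = 70.4 mM.
E_new = (61.5/1)·log₁₀(4.41/70.4) = 61.50 · (-1.2031) = -73.99 mV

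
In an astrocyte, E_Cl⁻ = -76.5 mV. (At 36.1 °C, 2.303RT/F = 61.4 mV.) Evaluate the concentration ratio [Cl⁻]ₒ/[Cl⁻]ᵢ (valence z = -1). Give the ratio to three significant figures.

log₁₀([out]/[in]) = E·z/(61.4) = -76.5 × -1 / 61.4 = 1.2459
[out]/[in] = 10^(1.2459) = 17.62

17.6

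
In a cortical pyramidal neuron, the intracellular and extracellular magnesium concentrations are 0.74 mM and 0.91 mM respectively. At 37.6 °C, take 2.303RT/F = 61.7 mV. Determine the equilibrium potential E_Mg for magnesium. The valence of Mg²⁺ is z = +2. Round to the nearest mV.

E = (61.7/z) · log₁₀([Mg²⁺]_out/[Mg²⁺]_in) with z = +2.
= (61.7/2) · log₁₀(0.91/0.74) = 30.85 · log₁₀(1.23)
= 30.85 · (0.0898) = 2.77 mV

3 mV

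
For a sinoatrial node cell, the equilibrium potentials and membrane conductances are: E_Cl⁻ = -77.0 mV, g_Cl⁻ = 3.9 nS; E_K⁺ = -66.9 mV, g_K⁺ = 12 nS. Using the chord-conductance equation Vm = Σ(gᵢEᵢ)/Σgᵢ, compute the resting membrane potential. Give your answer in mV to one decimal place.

-69.4 mV

Σ gᵢEᵢ = 3.9·(-77.0) + 12·(-66.9) = -1103.10
Σ gᵢ = 3.9 + 12 = 15.9
Vm = -1103.10 / 15.9 = -69.38 mV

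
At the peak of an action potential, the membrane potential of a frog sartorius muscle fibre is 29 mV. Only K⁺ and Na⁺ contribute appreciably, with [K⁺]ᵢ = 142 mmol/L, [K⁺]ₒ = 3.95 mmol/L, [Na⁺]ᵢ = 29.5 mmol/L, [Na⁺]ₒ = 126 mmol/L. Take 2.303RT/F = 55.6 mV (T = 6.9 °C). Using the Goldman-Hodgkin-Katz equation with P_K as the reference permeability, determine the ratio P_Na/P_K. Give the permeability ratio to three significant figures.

16.7

Let α = P_Na/P_K. GHK: Vm = 55.6·log₁₀[(Kₒ + α·Naₒ)/(Kᵢ + α·Naᵢ)].
10^(Vm/55.6) = 10^(29.0/55.6) = 3.3234
So 3.3234·(Kᵢ + α·Naᵢ) = Kₒ + α·Naₒ → α = (3.3234·142.0 − 3.95) / (126.0 − 3.3234·29.5)
α = (471.9 − 3.95) / (126.0 − 98.04) = 468/27.96 = 16.74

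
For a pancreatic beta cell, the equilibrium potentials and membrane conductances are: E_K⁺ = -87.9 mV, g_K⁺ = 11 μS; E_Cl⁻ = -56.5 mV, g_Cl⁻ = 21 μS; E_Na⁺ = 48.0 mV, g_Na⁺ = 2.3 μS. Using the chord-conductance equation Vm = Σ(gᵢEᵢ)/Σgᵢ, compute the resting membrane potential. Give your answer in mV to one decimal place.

Σ gᵢEᵢ = 11·(-87.9) + 21·(-56.5) + 2.3·(48.0) = -2043.00
Σ gᵢ = 11 + 21 + 2.3 = 34.3
Vm = -2043.00 / 34.3 = -59.56 mV

-59.6 mV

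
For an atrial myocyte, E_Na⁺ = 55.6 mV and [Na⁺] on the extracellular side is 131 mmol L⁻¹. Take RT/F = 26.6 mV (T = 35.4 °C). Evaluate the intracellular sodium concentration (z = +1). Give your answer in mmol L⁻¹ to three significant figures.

16.2 mmol L⁻¹

Nernst: E = (26.6/1) · ln([out]/[in]), so ln([out]/[in]) = 55.6 × 1 / 26.6 = 2.0902.
[out]/[in] = e^(2.0902) = 8.087.
[in] = 131 / 8.087 = 16.2 mmol L⁻¹.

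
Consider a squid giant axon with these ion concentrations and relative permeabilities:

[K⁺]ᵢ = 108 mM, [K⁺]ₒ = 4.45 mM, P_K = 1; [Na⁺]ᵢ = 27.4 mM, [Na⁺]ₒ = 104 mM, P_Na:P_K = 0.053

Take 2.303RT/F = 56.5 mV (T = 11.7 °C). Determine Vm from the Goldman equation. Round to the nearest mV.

Vm = 56.5 · log₁₀[(Σ P·[cation]ₒ + Σ P·[anion]ᵢ) / (Σ P·[cation]ᵢ + Σ P·[anion]ₒ)]
Numerator = 1×4.45 + 0.053×104 = 9.962
Denominator = 1×108 + 0.053×27.4 = 109.5
Vm = 56.5 · log₁₀(0.091017) = 56.5 × (-1.0409) = -58.81 mV

-59 mV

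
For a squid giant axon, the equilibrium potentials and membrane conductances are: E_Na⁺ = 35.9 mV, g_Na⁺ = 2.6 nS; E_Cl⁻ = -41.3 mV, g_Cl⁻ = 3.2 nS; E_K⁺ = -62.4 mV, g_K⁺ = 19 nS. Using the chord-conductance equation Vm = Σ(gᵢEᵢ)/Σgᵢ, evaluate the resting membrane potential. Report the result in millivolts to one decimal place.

-49.4 mV

Σ gᵢEᵢ = 2.6·(35.9) + 3.2·(-41.3) + 19·(-62.4) = -1224.42
Σ gᵢ = 2.6 + 3.2 + 19 = 24.8
Vm = -1224.42 / 24.8 = -49.37 mV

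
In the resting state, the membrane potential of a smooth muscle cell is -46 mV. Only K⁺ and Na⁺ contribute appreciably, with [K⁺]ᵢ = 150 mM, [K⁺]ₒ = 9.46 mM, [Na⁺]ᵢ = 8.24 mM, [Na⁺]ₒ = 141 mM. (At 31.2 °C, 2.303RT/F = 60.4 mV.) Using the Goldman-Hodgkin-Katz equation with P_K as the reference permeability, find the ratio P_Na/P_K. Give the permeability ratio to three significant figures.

0.118

Let α = P_Na/P_K. GHK: Vm = 60.4·log₁₀[(Kₒ + α·Naₒ)/(Kᵢ + α·Naᵢ)].
10^(Vm/60.4) = 10^(-46.0/60.4) = 0.17315
So 0.17315·(Kᵢ + α·Naᵢ) = Kₒ + α·Naₒ → α = (0.17315·150.0 − 9.46) / (141.0 − 0.17315·8.24)
α = (25.97 − 9.46) / (141.0 − 1.427) = 16.51/139.6 = 0.1183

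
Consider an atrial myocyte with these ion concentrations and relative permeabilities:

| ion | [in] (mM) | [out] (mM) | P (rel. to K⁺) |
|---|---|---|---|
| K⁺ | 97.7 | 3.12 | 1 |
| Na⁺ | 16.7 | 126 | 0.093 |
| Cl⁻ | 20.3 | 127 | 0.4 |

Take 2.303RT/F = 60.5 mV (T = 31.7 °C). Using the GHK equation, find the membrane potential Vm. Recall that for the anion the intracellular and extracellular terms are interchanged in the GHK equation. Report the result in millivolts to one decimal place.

-49.3 mV

Vm = 60.5 · log₁₀[(Σ P·[cation]ₒ + Σ P·[anion]ᵢ) / (Σ P·[cation]ᵢ + Σ P·[anion]ₒ)]
Numerator = 1×3.12 + 0.093×126 + 0.4×20.3 = 22.96
Denominator = 1×97.7 + 0.093×16.7 + 0.4×127 = 150.1
Vm = 60.5 · log₁₀(0.153) = 60.5 × (-0.8153) = -49.33 mV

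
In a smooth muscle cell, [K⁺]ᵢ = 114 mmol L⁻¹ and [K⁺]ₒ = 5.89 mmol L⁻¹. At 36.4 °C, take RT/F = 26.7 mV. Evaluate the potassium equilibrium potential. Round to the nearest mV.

-79 mV

E = (26.7/z) · ln([K⁺]_out/[K⁺]_in) with z = +1.
= (26.7/1) · ln(5.89/114) = 26.70 · ln(0.05167)
= 26.70 · (-2.9629) = -79.11 mV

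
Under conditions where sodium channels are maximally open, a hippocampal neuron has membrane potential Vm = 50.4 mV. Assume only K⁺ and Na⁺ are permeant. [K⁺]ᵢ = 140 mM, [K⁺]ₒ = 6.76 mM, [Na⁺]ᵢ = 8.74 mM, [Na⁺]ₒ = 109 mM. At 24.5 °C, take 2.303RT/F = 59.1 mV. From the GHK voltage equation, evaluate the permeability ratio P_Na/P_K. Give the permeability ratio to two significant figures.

21

Let α = P_Na/P_K. GHK: Vm = 59.1·log₁₀[(Kₒ + α·Naₒ)/(Kᵢ + α·Naᵢ)].
10^(Vm/59.1) = 10^(50.4/59.1) = 7.1251
So 7.1251·(Kᵢ + α·Naᵢ) = Kₒ + α·Naₒ → α = (7.1251·140.0 − 6.76) / (109.0 − 7.1251·8.74)
α = (997.5 − 6.76) / (109.0 − 62.27) = 990.8/46.73 = 21.2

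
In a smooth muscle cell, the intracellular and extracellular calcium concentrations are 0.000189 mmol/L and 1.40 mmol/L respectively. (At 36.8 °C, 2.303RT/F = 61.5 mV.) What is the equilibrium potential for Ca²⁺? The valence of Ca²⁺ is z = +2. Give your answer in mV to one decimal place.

E = (61.5/z) · log₁₀([Ca²⁺]_out/[Ca²⁺]_in) with z = +2.
= (61.5/2) · log₁₀(1.40/0.000189) = 30.75 · log₁₀(7407)
= 30.75 · (3.8697) = 118.99 mV

119.0 mV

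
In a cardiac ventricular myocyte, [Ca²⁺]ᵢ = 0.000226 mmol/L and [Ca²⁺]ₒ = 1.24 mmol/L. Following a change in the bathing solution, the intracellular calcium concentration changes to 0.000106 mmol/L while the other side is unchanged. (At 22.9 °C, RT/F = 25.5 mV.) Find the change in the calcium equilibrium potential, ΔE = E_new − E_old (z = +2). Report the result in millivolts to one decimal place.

E_old = (25.5/2)·ln(1.24/0.000226) = 109.78 mV
E_new = (25.5/2)·ln(1.24/0.000106) = 119.43 mV
ΔE = 119.43 − (109.78) = 9.65 mV

9.7 mV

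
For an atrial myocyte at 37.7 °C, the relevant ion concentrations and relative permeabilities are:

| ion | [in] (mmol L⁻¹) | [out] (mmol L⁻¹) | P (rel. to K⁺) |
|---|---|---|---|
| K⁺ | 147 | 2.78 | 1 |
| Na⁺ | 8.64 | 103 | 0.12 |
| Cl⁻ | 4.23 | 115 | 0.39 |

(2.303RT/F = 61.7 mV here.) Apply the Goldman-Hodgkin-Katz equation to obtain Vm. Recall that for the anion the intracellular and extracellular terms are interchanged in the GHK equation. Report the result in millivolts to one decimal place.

-65.4 mV

Vm = 61.7 · log₁₀[(Σ P·[cation]ₒ + Σ P·[anion]ᵢ) / (Σ P·[cation]ᵢ + Σ P·[anion]ₒ)]
Numerator = 1×2.78 + 0.12×103 + 0.39×4.23 = 16.79
Denominator = 1×147 + 0.12×8.64 + 0.39×115 = 192.9
Vm = 61.7 · log₁₀(0.087044) = 61.7 × (-1.0603) = -65.42 mV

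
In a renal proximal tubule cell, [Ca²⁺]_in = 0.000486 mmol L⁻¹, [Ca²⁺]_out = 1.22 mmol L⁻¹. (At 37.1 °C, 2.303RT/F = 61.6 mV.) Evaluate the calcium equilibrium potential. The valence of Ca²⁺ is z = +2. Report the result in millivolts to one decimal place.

E = (61.6/z) · log₁₀([Ca²⁺]_out/[Ca²⁺]_in) with z = +2.
= (61.6/2) · log₁₀(1.22/0.000486) = 30.80 · log₁₀(2510)
= 30.80 · (3.3997) = 104.71 mV

104.7 mV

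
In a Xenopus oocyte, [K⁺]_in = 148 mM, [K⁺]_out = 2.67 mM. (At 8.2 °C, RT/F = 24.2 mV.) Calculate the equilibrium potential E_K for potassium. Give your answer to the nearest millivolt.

-97 mV

E = (24.2/z) · ln([K⁺]_out/[K⁺]_in) with z = +1.
= (24.2/1) · ln(2.67/148) = 24.20 · ln(0.01804)
= 24.20 · (-4.0151) = -97.17 mV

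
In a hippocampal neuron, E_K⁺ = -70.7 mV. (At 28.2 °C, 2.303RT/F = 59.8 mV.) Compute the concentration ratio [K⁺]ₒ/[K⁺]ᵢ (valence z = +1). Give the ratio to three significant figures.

0.0657

log₁₀([out]/[in]) = E·z/(59.8) = -70.7 × 1 / 59.8 = -1.1823
[out]/[in] = 10^(-1.1823) = 0.06572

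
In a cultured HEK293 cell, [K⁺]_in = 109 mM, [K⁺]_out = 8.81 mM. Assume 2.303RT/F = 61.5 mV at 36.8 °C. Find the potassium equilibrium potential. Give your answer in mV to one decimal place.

-67.2 mV

E = (61.5/z) · log₁₀([K⁺]_out/[K⁺]_in) with z = +1.
= (61.5/1) · log₁₀(8.81/109) = 61.50 · log₁₀(0.08083)
= 61.50 · (-1.0925) = -67.19 mV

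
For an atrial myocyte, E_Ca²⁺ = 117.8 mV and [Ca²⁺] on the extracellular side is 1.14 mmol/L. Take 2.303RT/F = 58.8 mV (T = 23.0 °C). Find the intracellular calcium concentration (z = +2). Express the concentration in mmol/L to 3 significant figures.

0.000112 mmol/L

Nernst: E = (58.8/2) · log₁₀([out]/[in]), so log₁₀([out]/[in]) = 117.8 × 2 / 58.8 = 4.0068.
[out]/[in] = 10^(4.0068) = 1.016e+04.
[in] = 1.14 / 1.016e+04 = 0.0001122 mmol/L.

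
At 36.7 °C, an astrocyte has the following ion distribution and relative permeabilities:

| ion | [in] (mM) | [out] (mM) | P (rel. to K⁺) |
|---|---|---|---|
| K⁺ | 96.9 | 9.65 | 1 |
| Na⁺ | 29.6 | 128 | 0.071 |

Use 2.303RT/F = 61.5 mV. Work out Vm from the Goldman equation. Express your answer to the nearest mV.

-44 mV

Vm = 61.5 · log₁₀[(Σ P·[cation]ₒ + Σ P·[anion]ᵢ) / (Σ P·[cation]ᵢ + Σ P·[anion]ₒ)]
Numerator = 1×9.65 + 0.071×128 = 18.74
Denominator = 1×96.9 + 0.071×29.6 = 99
Vm = 61.5 · log₁₀(0.18927) = 61.5 × (-0.7229) = -44.46 mV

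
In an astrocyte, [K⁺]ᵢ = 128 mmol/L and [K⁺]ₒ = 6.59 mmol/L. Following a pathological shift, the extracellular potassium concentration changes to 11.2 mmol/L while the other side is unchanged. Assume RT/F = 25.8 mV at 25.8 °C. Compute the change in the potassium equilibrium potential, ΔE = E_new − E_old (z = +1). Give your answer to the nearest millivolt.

14 mV

E_old = (25.8/1)·ln(6.59/128) = -76.54 mV
E_new = (25.8/1)·ln(11.2/128) = -62.85 mV
ΔE = -62.85 − (-76.54) = 13.68 mV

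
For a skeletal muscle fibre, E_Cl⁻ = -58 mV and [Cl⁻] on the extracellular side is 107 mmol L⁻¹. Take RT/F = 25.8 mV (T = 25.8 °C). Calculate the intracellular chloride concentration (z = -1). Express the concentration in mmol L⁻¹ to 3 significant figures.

Nernst: E = (25.8/-1) · ln([out]/[in]), so ln([out]/[in]) = -58.0 × -1 / 25.8 = 2.2481.
[out]/[in] = e^(2.2481) = 9.469.
[in] = 107 / 9.469 = 11.3 mmol L⁻¹.

11.3 mmol L⁻¹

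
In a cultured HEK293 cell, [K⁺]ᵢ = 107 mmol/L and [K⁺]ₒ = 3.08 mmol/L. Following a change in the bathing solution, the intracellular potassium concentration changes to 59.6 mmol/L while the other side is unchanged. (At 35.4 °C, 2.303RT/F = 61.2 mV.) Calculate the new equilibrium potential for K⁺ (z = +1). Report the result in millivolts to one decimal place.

-78.7 mV

After the shift: [K⁺]_out = 3.08, [K⁺]_in = 59.6 mmol/L.
E_new = (61.2/1)·log₁₀(3.08/59.6) = 61.20 · (-1.2867) = -78.75 mV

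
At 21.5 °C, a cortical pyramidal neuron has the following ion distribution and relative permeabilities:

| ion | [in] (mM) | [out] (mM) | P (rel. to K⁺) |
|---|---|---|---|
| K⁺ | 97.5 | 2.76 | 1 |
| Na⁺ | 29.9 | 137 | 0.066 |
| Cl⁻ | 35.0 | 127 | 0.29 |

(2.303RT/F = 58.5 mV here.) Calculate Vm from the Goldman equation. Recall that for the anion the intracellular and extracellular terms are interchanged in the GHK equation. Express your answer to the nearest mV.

-46 mV

Vm = 58.5 · log₁₀[(Σ P·[cation]ₒ + Σ P·[anion]ᵢ) / (Σ P·[cation]ᵢ + Σ P·[anion]ₒ)]
Numerator = 1×2.76 + 0.066×137 + 0.29×35.0 = 21.95
Denominator = 1×97.5 + 0.066×29.9 + 0.29×127 = 136.3
Vm = 58.5 · log₁₀(0.16105) = 58.5 × (-0.7930) = -46.39 mV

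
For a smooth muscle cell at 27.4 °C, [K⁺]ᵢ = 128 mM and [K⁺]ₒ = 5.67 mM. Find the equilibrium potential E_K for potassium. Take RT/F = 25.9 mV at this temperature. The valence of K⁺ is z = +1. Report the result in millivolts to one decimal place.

-80.7 mV

E = (25.9/z) · ln([K⁺]_out/[K⁺]_in) with z = +1.
= (25.9/1) · ln(5.67/128) = 25.90 · ln(0.0443)
= 25.90 · (-3.1168) = -80.73 mV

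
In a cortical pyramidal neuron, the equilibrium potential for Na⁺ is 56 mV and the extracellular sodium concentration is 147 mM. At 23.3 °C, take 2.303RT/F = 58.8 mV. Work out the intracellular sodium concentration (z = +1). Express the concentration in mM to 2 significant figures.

Nernst: E = (58.8/1) · log₁₀([out]/[in]), so log₁₀([out]/[in]) = 56.0 × 1 / 58.8 = 0.9524.
[out]/[in] = 10^(0.9524) = 8.962.
[in] = 147 / 8.962 = 16.4 mM.

16 mM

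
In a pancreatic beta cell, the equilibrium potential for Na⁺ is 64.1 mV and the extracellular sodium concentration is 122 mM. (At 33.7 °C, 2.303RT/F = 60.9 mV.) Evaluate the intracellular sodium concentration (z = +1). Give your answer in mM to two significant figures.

Nernst: E = (60.9/1) · log₁₀([out]/[in]), so log₁₀([out]/[in]) = 64.1 × 1 / 60.9 = 1.0525.
[out]/[in] = 10^(1.0525) = 11.29.
[in] = 122 / 11.29 = 10.81 mM.

11 mM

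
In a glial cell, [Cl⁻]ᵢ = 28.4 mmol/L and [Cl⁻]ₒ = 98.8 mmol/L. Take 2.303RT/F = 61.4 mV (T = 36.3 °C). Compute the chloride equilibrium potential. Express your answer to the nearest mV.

-33 mV

E = (61.4/z) · log₁₀([Cl⁻]_out/[Cl⁻]_in) with z = -1.
For an anion, dividing by z = -1 reverses the sign.
= (61.4/-1) · log₁₀(98.8/28.4) = -61.40 · log₁₀(3.479)
= -61.40 · (0.5414) = -33.24 mV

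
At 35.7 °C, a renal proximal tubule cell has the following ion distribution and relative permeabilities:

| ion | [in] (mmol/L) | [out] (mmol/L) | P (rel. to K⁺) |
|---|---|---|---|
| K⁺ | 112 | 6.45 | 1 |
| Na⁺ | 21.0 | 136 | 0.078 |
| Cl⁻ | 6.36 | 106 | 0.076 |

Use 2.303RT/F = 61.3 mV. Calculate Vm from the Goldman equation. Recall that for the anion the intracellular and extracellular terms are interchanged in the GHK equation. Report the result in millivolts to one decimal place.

Vm = 61.3 · log₁₀[(Σ P·[cation]ₒ + Σ P·[anion]ᵢ) / (Σ P·[cation]ᵢ + Σ P·[anion]ₒ)]
Numerator = 1×6.45 + 0.078×136 + 0.076×6.36 = 17.54
Denominator = 1×112 + 0.078×21.0 + 0.076×106 = 121.7
Vm = 61.3 · log₁₀(0.14414) = 61.3 × (-0.8412) = -51.57 mV

-51.6 mV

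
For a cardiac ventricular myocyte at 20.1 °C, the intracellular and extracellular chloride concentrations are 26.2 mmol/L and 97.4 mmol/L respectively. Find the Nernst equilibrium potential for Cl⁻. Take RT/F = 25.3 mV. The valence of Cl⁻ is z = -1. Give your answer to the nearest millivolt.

E = (25.3/z) · ln([Cl⁻]_out/[Cl⁻]_in) with z = -1.
For an anion, dividing by z = -1 reverses the sign.
= (25.3/-1) · ln(97.4/26.2) = -25.30 · ln(3.718)
= -25.30 · (1.3131) = -33.22 mV

-33 mV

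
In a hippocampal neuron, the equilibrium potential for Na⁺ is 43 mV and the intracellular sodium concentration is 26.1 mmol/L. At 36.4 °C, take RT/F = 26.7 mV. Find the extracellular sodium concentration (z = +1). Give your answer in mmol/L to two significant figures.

Nernst: E = (26.7/1) · ln([out]/[in]), so ln([out]/[in]) = 43.0 × 1 / 26.7 = 1.6105.
[out]/[in] = e^(1.6105) = 5.005.
[out] = 5.005 × 26.1 = 130.6 mmol/L.

130 mmol/L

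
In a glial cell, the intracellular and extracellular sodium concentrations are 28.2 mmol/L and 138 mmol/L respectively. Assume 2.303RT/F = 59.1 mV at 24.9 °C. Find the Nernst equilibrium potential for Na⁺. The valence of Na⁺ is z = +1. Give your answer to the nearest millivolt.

41 mV

E = (59.1/z) · log₁₀([Na⁺]_out/[Na⁺]_in) with z = +1.
= (59.1/1) · log₁₀(138/28.2) = 59.10 · log₁₀(4.894)
= 59.10 · (0.6896) = 40.76 mV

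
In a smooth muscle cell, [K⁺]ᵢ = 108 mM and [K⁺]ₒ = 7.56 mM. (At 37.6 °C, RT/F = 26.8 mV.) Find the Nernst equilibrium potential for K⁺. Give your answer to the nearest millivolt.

-71 mV

E = (26.8/z) · ln([K⁺]_out/[K⁺]_in) with z = +1.
= (26.8/1) · ln(7.56/108) = 26.80 · ln(0.07)
= 26.80 · (-2.6593) = -71.27 mV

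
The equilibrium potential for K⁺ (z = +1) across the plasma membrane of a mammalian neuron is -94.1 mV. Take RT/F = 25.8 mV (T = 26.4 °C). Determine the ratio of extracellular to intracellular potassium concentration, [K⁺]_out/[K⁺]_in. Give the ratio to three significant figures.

ln([out]/[in]) = E·z/(25.8) = -94.1 × 1 / 25.8 = -3.6473
[out]/[in] = e^(-3.6473) = 0.02606

0.0261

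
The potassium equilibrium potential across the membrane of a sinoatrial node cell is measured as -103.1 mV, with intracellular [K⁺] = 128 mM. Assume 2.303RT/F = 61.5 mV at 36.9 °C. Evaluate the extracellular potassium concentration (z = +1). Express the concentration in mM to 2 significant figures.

2.7 mM

Nernst: E = (61.5/1) · log₁₀([out]/[in]), so log₁₀([out]/[in]) = -103.1 × 1 / 61.5 = -1.6764.
[out]/[in] = 10^(-1.6764) = 0.02107.
[out] = 0.02107 × 128 = 2.696 mM.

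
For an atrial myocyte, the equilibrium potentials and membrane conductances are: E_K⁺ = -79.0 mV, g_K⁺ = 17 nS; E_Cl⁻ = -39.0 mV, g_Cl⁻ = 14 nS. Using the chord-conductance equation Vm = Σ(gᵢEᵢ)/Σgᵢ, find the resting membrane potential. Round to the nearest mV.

-61 mV

Σ gᵢEᵢ = 17·(-79.0) + 14·(-39.0) = -1889.00
Σ gᵢ = 17 + 14 = 31
Vm = -1889.00 / 31 = -60.94 mV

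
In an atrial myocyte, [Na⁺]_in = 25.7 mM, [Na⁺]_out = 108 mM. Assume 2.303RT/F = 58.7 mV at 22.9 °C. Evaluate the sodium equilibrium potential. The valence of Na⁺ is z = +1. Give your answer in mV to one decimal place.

E = (58.7/z) · log₁₀([Na⁺]_out/[Na⁺]_in) with z = +1.
= (58.7/1) · log₁₀(108/25.7) = 58.70 · log₁₀(4.202)
= 58.70 · (0.6235) = 36.60 mV

36.6 mV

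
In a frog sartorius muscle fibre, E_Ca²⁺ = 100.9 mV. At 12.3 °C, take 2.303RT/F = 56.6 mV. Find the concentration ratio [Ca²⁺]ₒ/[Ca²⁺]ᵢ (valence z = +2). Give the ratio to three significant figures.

log₁₀([out]/[in]) = E·z/(56.6) = 100.9 × 2 / 56.6 = 3.5654
[out]/[in] = 10^(3.5654) = 3676

3680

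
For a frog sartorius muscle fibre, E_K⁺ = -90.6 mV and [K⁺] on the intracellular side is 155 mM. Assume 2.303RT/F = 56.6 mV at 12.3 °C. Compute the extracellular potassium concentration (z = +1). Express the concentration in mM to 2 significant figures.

3.9 mM

Nernst: E = (56.6/1) · log₁₀([out]/[in]), so log₁₀([out]/[in]) = -90.6 × 1 / 56.6 = -1.6007.
[out]/[in] = 10^(-1.6007) = 0.02508.
[out] = 0.02508 × 155 = 3.887 mM.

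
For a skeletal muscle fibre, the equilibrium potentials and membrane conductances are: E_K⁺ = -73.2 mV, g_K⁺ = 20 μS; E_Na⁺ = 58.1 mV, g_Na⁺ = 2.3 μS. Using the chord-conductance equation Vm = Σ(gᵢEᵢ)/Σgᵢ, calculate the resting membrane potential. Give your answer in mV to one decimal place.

-59.7 mV

Σ gᵢEᵢ = 20·(-73.2) + 2.3·(58.1) = -1330.37
Σ gᵢ = 20 + 2.3 = 22.3
Vm = -1330.37 / 22.3 = -59.66 mV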